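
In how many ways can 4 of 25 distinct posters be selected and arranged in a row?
P(25,4) = 25!/(25-4)! = 303600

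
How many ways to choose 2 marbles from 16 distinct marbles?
C(16,2) = 16!/(2!×14!) = 120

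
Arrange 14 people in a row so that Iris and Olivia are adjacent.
Treat as block: (14-1)! × 2! = 6227020800 × 2 = 12454041600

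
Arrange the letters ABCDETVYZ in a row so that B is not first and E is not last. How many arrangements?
By inclusion-exclusion: 9! - 2×(9-1)! + (9-2)! = 362880 - 80640 + 5040 = 287280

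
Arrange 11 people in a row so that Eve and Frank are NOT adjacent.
Total - adjacent = 11! - (11-1)!×2 = 39916800 - 7257600 = 32659200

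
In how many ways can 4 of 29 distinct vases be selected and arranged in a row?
P(29,4) = 29!/(29-4)! = 570024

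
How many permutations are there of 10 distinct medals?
10! = 3628800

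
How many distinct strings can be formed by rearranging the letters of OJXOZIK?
7! / (1! × 1! × 2! × 1! × 1! × 1!) = 2520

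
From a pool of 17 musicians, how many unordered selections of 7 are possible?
C(17,7) = 17!/(7!×10!) = 19448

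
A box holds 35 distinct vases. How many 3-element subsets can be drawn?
C(35,3) = 35!/(3!×32!) = 6545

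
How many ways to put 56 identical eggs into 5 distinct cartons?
C(56+5-1, 5-1) = C(60, 4) = 487635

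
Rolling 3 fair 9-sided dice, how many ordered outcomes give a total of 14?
Coefficient of x^14 in (x + x² + ... + x^9)^3. By inclusion-exclusion on dice exceeding 9: Σ_j (-1)^j C(3,j)·C(14-1-9j, 2) = C(3,0)·C(13,2) - C(3,1)·C(4,2) = 1·78 - 3·6 = 60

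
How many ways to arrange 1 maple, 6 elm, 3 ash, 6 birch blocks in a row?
16! / (1! × 6! × 3! × 6!) = 6726720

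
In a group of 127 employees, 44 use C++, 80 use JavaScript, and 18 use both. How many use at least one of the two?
|A∪B| = |A| + |B| - |A∩B| = 44 + 80 - 18 = 106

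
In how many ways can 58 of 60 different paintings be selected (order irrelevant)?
C(60,58) = 60!/(58!×2!) = 1770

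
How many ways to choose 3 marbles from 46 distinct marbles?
C(46,3) = 46!/(3!×43!) = 15180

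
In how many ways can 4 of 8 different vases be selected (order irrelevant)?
C(8,4) = 8!/(4!×4!) = 70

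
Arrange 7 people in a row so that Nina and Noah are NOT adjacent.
Total - adjacent = 7! - (7-1)!×2 = 5040 - 1440 = 3600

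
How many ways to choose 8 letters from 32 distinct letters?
C(32,8) = 32!/(8!×24!) = 10518300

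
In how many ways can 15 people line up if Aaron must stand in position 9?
Fix one position: (15-1)! = 87178291200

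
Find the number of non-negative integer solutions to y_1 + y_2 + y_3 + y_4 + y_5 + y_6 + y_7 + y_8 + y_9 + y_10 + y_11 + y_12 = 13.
C(13+12-1, 12-1) = C(24, 11) = 2496144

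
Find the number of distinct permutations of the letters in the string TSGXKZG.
7! / (1! × 1! × 2! × 1! × 1! × 1!) = 2520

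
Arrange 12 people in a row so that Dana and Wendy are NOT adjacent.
Total - adjacent = 12! - (12-1)!×2 = 479001600 - 79833600 = 399168000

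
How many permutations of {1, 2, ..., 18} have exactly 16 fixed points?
Choose the 16 fixed points C(18,16) = 153, derange the rest: !2 = Σ_{j=0}^{2} (-1)^j·2!/j! = 2 - 2 + 1 = 1. Product = 153 × 1 = 153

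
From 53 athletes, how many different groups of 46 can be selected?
C(53,46) = 53!/(46!×7!) = 154143080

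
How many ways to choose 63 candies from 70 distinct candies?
C(70,63) = 70!/(63!×7!) = 1198774720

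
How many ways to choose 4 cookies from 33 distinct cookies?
C(33,4) = 33!/(4!×29!) = 40920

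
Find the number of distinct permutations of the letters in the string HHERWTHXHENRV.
13! / (1! × 4! × 1! × 1! × 2! × 1! × 1! × 2!) = 64864800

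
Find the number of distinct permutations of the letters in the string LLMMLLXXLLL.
11! / (7! × 2! × 2!) = 1980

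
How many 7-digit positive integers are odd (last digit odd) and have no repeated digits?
Last∈{1,3,5,7,9}. Last=0: 0. Last nonzero: 5×8×P(8,5) = 268800. Total = 268800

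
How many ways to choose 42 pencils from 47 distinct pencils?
C(47,42) = 47!/(42!×5!) = 1533939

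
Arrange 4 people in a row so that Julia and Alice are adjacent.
Treat as block: (4-1)! × 2! = 6 × 2 = 12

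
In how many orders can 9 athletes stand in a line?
9! = 362880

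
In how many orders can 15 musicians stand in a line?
15! = 1307674368000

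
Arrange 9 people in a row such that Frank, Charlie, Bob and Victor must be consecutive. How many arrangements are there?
Treat the 4 as one block: (9-4+1)! × 4! = 720 × 24 = 17280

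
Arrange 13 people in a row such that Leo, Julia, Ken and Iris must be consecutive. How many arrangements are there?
Treat the 4 as one block: (13-4+1)! × 4! = 3628800 × 24 = 87091200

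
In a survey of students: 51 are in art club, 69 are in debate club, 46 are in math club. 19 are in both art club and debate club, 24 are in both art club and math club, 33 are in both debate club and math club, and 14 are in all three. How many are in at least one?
|A∪B∪C| = 51+69+46-19-24-33+14 = 104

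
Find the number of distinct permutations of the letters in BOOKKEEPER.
10! / (1! × 2! × 2! × 3! × 1! × 1!) = 151200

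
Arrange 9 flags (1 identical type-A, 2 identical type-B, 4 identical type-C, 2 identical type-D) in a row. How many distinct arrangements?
9! / (1! × 2! × 4! × 2!) = 3780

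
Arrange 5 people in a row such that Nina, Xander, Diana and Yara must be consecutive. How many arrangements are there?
Treat the 4 as one block: (5-4+1)! × 4! = 2 × 24 = 48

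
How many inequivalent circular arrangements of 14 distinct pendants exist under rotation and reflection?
(14-1)!/2 = 6227020800/2 = 3113510400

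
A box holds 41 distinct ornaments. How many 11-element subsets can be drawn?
C(41,11) = 41!/(11!×30!) = 3159461968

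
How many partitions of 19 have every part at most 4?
Let r_j(i) = number of partitions of i into parts ≤ j, for i = 0..19. r_1(i) = 1 for all i; r_j(i) = r_{j-1}(i) + r_j(i-j). Rows j = 2..4: ≤2: 1 1 2 2 3 3 4 4 5 5 6 6 7 7 8 8 9 9 10 10; ≤3: 1 1 2 3 4 5 7 8 10 12 14 16 19 21 24 27 30 33 37 40; ≤4: 1 1 2 3 5 6 9 11 15 18 23 27 34 39 47 54 64 72 84 94. r_4(19) = 94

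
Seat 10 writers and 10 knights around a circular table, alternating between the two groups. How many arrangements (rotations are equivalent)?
Fix one of the writers: (10-1)! ways for the remaining writers, × 10! ways for the knights = 362880 × 3628800 = 1316818944000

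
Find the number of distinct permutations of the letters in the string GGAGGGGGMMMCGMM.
15! / (5! × 8! × 1! × 1!) = 270270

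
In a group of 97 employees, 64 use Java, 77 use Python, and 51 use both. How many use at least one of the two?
|A∪B| = |A| + |B| - |A∩B| = 64 + 77 - 51 = 90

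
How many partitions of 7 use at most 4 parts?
By conjugation, equals partitions of 7 into parts ≤ 4. Let r_j(i) = number of partitions of i into parts ≤ j, for i = 0..7. r_1(i) = 1 for all i; r_j(i) = r_{j-1}(i) + r_j(i-j). Rows j = 2..4: ≤2: 1 1 2 2 3 3 4 4; ≤3: 1 1 2 3 4 5 7 8; ≤4: 1 1 2 3 5 6 9 11. r_4(7) = 11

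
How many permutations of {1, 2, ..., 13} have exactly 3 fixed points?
Choose the 3 fixed points C(13,3) = 286, derange the rest: !10 = Σ_{j=0}^{10} (-1)^j·10!/j! = 3628800 - 3628800 + 1814400 - 604800 + 151200 - 30240 + 5040 - 720 + 90 - 10 + 1 = 1334961. Product = 286 × 1334961 = 381798846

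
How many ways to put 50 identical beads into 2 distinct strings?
C(50+2-1, 2-1) = C(51, 1) = 51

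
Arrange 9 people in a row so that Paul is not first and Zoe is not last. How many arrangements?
By inclusion-exclusion: 9! - 2×(9-1)! + (9-2)! = 362880 - 80640 + 5040 = 287280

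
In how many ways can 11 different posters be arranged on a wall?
11! = 39916800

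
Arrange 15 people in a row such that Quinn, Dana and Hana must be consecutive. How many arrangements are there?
Treat the 3 as one block: (15-3+1)! × 3! = 6227020800 × 6 = 37362124800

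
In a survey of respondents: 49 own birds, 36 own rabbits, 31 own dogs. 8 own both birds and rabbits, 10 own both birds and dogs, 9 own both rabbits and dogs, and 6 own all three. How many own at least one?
|A∪B∪C| = 49+36+31-8-10-9+6 = 95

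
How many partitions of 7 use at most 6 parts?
By conjugation, equals partitions of 7 into parts ≤ 6. Let r_j(i) = number of partitions of i into parts ≤ j, for i = 0..7. r_1(i) = 1 for all i; r_j(i) = r_{j-1}(i) + r_j(i-j). Rows j = 2..6: ≤2: 1 1 2 2 3 3 4 4; ≤3: 1 1 2 3 4 5 7 8; ≤4: 1 1 2 3 5 6 9 11; ≤5: 1 1 2 3 5 7 10 13; ≤6: 1 1 2 3 5 7 11 14. r_6(7) = 14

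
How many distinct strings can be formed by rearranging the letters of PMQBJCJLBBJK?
12! / (1! × 1! × 1! × 3! × 1! × 1! × 3! × 1!) = 13305600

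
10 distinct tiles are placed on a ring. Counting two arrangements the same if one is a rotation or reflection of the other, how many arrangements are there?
(10-1)!/2 = 362880/2 = 181440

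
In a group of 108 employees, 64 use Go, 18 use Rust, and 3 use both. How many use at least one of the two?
|A∪B| = |A| + |B| - |A∩B| = 64 + 18 - 3 = 79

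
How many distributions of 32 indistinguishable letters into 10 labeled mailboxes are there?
C(32+10-1, 10-1) = C(41, 9) = 350343565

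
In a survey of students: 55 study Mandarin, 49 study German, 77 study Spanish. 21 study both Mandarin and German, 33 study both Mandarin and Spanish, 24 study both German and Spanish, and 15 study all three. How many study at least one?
|A∪B∪C| = 55+49+77-21-33-24+15 = 118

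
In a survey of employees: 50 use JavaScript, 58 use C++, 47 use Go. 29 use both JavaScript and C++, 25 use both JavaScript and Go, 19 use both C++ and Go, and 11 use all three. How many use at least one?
|A∪B∪C| = 50+58+47-29-25-19+11 = 93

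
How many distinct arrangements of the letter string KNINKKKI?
8! / (4! × 2! × 2!) = 420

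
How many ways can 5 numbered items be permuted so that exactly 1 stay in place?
Choose the 1 fixed point C(5,1) = 5, derange the rest: !4 = Σ_{j=0}^{4} (-1)^j·4!/j! = 24 - 24 + 12 - 4 + 1 = 9. Product = 5 × 9 = 45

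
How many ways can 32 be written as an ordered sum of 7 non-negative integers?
C(32+7-1, 7-1) = C(38, 6) = 2760681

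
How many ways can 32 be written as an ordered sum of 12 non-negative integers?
C(32+12-1, 12-1) = C(43, 11) = 5752004349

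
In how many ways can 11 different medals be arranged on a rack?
11! = 39916800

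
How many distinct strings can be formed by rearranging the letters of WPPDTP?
6! / (1! × 1! × 3! × 1!) = 120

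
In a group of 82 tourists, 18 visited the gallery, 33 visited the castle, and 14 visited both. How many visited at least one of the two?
|A∪B| = |A| + |B| - |A∩B| = 18 + 33 - 14 = 37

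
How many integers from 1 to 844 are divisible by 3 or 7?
⌊844/3⌋ + ⌊844/7⌋ - ⌊844/21⌋ = 281 + 120 - 40 = 361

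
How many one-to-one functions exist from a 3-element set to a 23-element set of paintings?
P(23,3) = 23!/(23-3)! = 10626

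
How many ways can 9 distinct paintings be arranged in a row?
9! = 362880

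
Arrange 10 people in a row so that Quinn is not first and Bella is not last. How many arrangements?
By inclusion-exclusion: 10! - 2×(10-1)! + (10-2)! = 3628800 - 725760 + 40320 = 2943360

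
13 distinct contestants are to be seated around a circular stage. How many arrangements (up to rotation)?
Circular: fix one position, arrange the rest. (13-1)! = 479001600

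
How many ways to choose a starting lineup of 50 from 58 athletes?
C(58,50) = 58!/(50!×8!) = 1916797311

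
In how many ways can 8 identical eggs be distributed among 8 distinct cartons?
C(8+8-1, 8-1) = C(15, 7) = 6435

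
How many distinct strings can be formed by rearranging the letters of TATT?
4! / (1! × 3!) = 4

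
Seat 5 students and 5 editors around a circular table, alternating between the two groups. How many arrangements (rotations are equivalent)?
Fix one of the students: (5-1)! ways for the remaining students, × 5! ways for the editors = 24 × 120 = 2880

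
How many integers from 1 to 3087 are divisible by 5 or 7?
⌊3087/5⌋ + ⌊3087/7⌋ - ⌊3087/35⌋ = 617 + 441 - 88 = 970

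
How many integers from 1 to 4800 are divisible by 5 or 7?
⌊4800/5⌋ + ⌊4800/7⌋ - ⌊4800/35⌋ = 960 + 685 - 137 = 1508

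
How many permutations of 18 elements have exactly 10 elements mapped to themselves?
Choose the 10 fixed points C(18,10) = 43758, derange the rest: !8 = Σ_{j=0}^{8} (-1)^j·8!/j! = 40320 - 40320 + 20160 - 6720 + 1680 - 336 + 56 - 8 + 1 = 14833. Product = 43758 × 14833 = 649062414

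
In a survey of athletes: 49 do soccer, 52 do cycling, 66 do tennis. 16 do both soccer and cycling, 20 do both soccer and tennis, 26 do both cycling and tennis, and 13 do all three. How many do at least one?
|A∪B∪C| = 49+52+66-16-20-26+13 = 118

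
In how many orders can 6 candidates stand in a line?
6! = 720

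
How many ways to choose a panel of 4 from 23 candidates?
C(23,4) = 23!/(4!×19!) = 8855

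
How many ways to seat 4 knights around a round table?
Circular: fix one position, arrange the rest. (4-1)! = 6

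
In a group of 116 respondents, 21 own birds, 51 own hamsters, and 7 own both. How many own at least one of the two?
|A∪B| = |A| + |B| - |A∩B| = 21 + 51 - 7 = 65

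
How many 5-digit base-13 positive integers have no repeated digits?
First digit: 12 choices (nonzero). Then descending: 12 × 12 × 11 × 10 × 9 = 142560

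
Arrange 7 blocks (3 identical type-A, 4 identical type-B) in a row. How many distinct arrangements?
7! / (3! × 4!) = 35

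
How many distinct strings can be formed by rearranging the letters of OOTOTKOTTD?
10! / (1! × 1! × 4! × 4!) = 6300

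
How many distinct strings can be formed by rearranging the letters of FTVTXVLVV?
9! / (1! × 2! × 1! × 1! × 4!) = 7560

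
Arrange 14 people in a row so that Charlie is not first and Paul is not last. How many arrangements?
By inclusion-exclusion: 14! - 2×(14-1)! + (14-2)! = 87178291200 - 12454041600 + 479001600 = 75203251200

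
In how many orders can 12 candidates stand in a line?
12! = 479001600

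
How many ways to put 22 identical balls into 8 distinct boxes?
C(22+8-1, 8-1) = C(29, 7) = 1560780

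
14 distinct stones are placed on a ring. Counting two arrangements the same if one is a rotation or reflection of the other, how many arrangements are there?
(14-1)!/2 = 6227020800/2 = 3113510400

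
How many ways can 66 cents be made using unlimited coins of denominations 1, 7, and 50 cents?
Coefficient of x^66 in 1/(1-x^1) · 1/(1-x^7) · 1/(1-x^50). Case on j = number of 50-cent coins (j = 0..1); remainder r = 66 - 50j is made from {1,7} in ⌊r/7⌋+1 ways. r = 66, 16 → 10 + 3 = 13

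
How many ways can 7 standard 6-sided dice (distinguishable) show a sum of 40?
Coefficient of x^40 in (x + x² + ... + x^6)^7. By inclusion-exclusion on dice exceeding 6: Σ_j (-1)^j C(7,j)·C(40-1-6j, 6) = C(7,0)·C(39,6) - C(7,1)·C(33,6) + C(7,2)·C(27,6) - C(7,3)·C(21,6) + C(7,4)·C(15,6) - C(7,5)·C(9,6) = 1·3262623 - 7·1107568 + 21·296010 - 35·54264 + 35·5005 - 21·84 = 28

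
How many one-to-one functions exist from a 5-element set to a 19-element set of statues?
P(19,5) = 19!/(19-5)! = 1395360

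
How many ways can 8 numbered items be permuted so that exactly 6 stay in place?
Choose the 6 fixed points C(8,6) = 28, derange the rest: !2 = Σ_{j=0}^{2} (-1)^j·2!/j! = 2 - 2 + 1 = 1. Product = 28 × 1 = 28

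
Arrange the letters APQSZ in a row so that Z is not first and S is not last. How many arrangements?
By inclusion-exclusion: 5! - 2×(5-1)! + (5-2)! = 120 - 48 + 6 = 78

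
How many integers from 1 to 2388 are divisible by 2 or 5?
⌊2388/2⌋ + ⌊2388/5⌋ - ⌊2388/10⌋ = 1194 + 477 - 238 = 1433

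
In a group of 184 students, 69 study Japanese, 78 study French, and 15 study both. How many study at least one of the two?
|A∪B| = |A| + |B| - |A∩B| = 69 + 78 - 15 = 132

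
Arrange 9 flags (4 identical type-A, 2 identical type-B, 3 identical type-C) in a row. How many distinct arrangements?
9! / (4! × 2! × 3!) = 1260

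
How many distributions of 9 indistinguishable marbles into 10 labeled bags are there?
C(9+10-1, 10-1) = C(18, 9) = 48620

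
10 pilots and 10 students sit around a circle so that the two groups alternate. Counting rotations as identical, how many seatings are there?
Fix one of the pilots: (10-1)! ways for the remaining pilots, × 10! ways for the students = 362880 × 3628800 = 1316818944000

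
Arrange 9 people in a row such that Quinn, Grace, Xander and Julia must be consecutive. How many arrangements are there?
Treat the 4 as one block: (9-4+1)! × 4! = 720 × 24 = 17280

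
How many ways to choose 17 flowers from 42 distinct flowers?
C(42,17) = 42!/(17!×25!) = 254661927156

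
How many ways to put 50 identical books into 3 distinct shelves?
C(50+3-1, 3-1) = C(52, 2) = 1326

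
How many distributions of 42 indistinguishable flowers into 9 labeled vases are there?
C(42+9-1, 9-1) = C(50, 8) = 536878650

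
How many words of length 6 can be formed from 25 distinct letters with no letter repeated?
P(25,6) = 25!/(25-6)! = 127512000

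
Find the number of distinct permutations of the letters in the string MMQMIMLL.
8! / (4! × 1! × 1! × 2!) = 840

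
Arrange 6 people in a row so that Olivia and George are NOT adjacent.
Total - adjacent = 6! - (6-1)!×2 = 720 - 240 = 480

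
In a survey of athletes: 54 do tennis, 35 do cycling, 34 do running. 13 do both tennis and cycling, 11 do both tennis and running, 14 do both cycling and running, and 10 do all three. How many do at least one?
|A∪B∪C| = 54+35+34-13-11-14+10 = 95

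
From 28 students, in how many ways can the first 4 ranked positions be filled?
P(28,4) = 28!/(28-4)! = 491400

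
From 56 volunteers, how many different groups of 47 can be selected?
C(56,47) = 56!/(47!×9!) = 7575968400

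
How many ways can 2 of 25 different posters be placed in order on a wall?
P(25,2) = 25!/(25-2)! = 600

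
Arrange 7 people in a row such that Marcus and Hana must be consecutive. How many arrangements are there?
Treat the 2 as one block: (7-2+1)! × 2! = 720 × 2 = 1440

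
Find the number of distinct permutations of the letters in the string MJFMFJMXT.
9! / (1! × 2! × 3! × 1! × 2!) = 15120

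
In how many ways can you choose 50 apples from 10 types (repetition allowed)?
C(50+10-1, 10-1) = C(59, 9) = 12565671261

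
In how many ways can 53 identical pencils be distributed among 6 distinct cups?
C(53+6-1, 6-1) = C(58, 5) = 4582116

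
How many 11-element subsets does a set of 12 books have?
C(12,11) = 12!/(11!×1!) = 12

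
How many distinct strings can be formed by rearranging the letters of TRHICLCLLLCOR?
13! / (3! × 1! × 1! × 4! × 2! × 1! × 1!) = 21621600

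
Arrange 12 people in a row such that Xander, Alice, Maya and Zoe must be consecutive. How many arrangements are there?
Treat the 4 as one block: (12-4+1)! × 4! = 362880 × 24 = 8709120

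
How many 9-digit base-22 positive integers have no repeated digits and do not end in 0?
Last digit: 21 nonzero choices. First digit: 20 (nonzero, ≠last). Middle 7: P(20,7) = 390700800. Total = 164094336000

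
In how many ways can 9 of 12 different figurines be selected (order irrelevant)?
C(12,9) = 12!/(9!×3!) = 220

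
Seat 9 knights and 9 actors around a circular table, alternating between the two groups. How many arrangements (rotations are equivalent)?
Fix one of the knights: (9-1)! ways for the remaining knights, × 9! ways for the actors = 40320 × 362880 = 14631321600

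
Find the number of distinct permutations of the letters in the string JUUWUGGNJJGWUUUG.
16! / (6! × 3! × 1! × 4! × 2!) = 100900800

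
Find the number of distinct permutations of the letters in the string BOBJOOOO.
8! / (1! × 2! × 5!) = 168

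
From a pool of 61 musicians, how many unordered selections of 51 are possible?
C(61,51) = 61!/(51!×10!) = 90177170226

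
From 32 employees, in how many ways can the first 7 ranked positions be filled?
P(32,7) = 32!/(32-7)! = 16963914240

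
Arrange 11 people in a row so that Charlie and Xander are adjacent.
Treat as block: (11-1)! × 2! = 3628800 × 2 = 7257600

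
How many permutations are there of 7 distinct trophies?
7! = 5040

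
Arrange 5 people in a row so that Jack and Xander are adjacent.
Treat as block: (5-1)! × 2! = 24 × 2 = 48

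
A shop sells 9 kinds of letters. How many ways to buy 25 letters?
C(25+9-1, 9-1) = C(33, 8) = 13884156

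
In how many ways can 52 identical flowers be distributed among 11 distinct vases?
C(52+11-1, 11-1) = C(62, 10) = 107518933731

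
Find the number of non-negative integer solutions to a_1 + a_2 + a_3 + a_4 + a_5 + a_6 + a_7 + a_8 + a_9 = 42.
C(42+9-1, 9-1) = C(50, 8) = 536878650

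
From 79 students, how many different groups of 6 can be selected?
C(79,6) = 79!/(6!×73!) = 277962685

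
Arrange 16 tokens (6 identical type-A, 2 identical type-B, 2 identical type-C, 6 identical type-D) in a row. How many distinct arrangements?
16! / (6! × 2! × 2! × 6!) = 10090080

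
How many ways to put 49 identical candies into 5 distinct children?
C(49+5-1, 5-1) = C(53, 4) = 292825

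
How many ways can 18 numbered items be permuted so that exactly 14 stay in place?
Choose the 14 fixed points C(18,14) = 3060, derange the rest: !4 = Σ_{j=0}^{4} (-1)^j·4!/j! = 24 - 24 + 12 - 4 + 1 = 9. Product = 3060 × 9 = 27540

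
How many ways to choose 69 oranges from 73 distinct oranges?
C(73,69) = 73!/(69!×4!) = 1088430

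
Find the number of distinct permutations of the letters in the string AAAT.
4! / (1! × 3!) = 4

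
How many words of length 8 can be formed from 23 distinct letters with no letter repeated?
P(23,8) = 23!/(23-8)! = 19769460480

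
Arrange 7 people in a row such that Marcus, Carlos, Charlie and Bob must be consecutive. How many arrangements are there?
Treat the 4 as one block: (7-4+1)! × 4! = 24 × 24 = 576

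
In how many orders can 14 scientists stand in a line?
14! = 87178291200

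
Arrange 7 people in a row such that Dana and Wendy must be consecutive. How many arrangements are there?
Treat the 2 as one block: (7-2+1)! × 2! = 720 × 2 = 1440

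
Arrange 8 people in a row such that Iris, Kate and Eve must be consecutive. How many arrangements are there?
Treat the 3 as one block: (8-3+1)! × 3! = 720 × 6 = 4320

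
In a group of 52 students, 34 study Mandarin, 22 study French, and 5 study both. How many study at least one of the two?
|A∪B| = |A| + |B| - |A∩B| = 34 + 22 - 5 = 51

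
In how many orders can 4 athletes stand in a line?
4! = 24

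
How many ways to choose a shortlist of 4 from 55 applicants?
C(55,4) = 55!/(4!×51!) = 341055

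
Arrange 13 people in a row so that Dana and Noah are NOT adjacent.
Total - adjacent = 13! - (13-1)!×2 = 6227020800 - 958003200 = 5269017600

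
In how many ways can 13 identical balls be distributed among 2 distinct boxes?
C(13+2-1, 2-1) = C(14, 1) = 14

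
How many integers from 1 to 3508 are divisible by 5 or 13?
⌊3508/5⌋ + ⌊3508/13⌋ - ⌊3508/65⌋ = 701 + 269 - 53 = 917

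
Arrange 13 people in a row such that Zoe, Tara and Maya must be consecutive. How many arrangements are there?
Treat the 3 as one block: (13-3+1)! × 3! = 39916800 × 6 = 239500800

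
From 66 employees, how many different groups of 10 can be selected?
C(66,10) = 66!/(10!×56!) = 210980549208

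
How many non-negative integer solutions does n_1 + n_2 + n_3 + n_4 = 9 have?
C(9+4-1, 4-1) = C(12, 3) = 220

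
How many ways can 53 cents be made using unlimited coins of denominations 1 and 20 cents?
Coefficient of x^53 in 1/(1-x^1) · 1/(1-x^20). Use j coins of 20 for j = 0..⌊53/20⌋ = 2, the rest in 1s: 2 + 1 = 3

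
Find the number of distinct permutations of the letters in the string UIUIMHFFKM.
10! / (1! × 1! × 2! × 2! × 2! × 2!) = 226800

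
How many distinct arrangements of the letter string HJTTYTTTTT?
10! / (1! × 1! × 1! × 7!) = 720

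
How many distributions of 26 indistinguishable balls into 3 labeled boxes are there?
C(26+3-1, 3-1) = C(28, 2) = 378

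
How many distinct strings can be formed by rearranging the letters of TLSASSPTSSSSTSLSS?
17! / (2! × 1! × 10! × 1! × 3!) = 8168160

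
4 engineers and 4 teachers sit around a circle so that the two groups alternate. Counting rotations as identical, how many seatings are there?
Fix one of the engineers: (4-1)! ways for the remaining engineers, × 4! ways for the teachers = 6 × 24 = 144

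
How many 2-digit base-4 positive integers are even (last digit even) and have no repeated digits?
Last∈{0,2}. Last=0: 3. Last nonzero: 1×2×P(2,0) = 2. Total = 5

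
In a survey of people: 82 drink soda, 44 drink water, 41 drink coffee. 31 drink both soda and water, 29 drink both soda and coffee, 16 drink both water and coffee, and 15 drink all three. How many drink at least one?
|A∪B∪C| = 82+44+41-31-29-16+15 = 106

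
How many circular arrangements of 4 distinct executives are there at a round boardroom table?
Circular: fix one position, arrange the rest. (4-1)! = 6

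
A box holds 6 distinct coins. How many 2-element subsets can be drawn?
C(6,2) = 6!/(2!×4!) = 15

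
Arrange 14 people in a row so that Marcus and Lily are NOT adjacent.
Total - adjacent = 14! - (14-1)!×2 = 87178291200 - 12454041600 = 74724249600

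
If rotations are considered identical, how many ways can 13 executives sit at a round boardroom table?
Circular: fix one position, arrange the rest. (13-1)! = 479001600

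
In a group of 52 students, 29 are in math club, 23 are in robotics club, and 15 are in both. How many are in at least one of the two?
|A∪B| = |A| + |B| - |A∩B| = 29 + 23 - 15 = 37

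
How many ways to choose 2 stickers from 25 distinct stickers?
C(25,2) = 25!/(2!×23!) = 300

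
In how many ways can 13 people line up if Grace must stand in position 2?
Fix one position: (13-1)! = 479001600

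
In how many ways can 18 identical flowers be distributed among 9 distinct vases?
C(18+9-1, 9-1) = C(26, 8) = 1562275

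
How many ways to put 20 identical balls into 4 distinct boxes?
C(20+4-1, 4-1) = C(23, 3) = 1771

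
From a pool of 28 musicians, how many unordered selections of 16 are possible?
C(28,16) = 28!/(16!×12!) = 30421755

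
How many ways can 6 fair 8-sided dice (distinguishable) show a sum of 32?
Coefficient of x^32 in (x + x² + ... + x^8)^6. By inclusion-exclusion on dice exceeding 8: Σ_j (-1)^j C(6,j)·C(32-1-8j, 5) = C(6,0)·C(31,5) - C(6,1)·C(23,5) + C(6,2)·C(15,5) - C(6,3)·C(7,5) = 1·169911 - 6·33649 + 15·3003 - 20·21 = 12642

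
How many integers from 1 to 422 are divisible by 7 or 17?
⌊422/7⌋ + ⌊422/17⌋ - ⌊422/119⌋ = 60 + 24 - 3 = 81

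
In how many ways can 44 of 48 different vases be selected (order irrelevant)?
C(48,44) = 48!/(44!×4!) = 194580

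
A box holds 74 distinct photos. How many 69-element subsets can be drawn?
C(74,69) = 74!/(69!×5!) = 16108764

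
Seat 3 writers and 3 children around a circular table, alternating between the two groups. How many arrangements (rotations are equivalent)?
Fix one of the writers: (3-1)! ways for the remaining writers, × 3! ways for the children = 2 × 6 = 12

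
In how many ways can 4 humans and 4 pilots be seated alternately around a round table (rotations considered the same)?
Fix one of the humans: (4-1)! ways for the remaining humans, × 4! ways for the pilots = 6 × 24 = 144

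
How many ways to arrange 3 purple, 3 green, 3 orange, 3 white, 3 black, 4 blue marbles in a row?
19! / (3! × 3! × 3! × 3! × 3! × 4!) = 651819168000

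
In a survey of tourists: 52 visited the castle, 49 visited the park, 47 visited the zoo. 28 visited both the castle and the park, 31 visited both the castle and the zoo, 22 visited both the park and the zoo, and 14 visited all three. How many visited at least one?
|A∪B∪C| = 52+49+47-28-31-22+14 = 81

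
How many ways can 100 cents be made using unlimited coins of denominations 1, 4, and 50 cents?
Coefficient of x^100 in 1/(1-x^1) · 1/(1-x^4) · 1/(1-x^50). Case on j = number of 50-cent coins (j = 0..2); remainder r = 100 - 50j is made from {1,4} in ⌊r/4⌋+1 ways. r = 100, 50, 0 → 26 + 13 + 1 = 40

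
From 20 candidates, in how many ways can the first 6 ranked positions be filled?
P(20,6) = 20!/(20-6)! = 27907200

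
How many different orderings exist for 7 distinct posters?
7! = 5040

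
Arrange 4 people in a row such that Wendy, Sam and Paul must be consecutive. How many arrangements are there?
Treat the 3 as one block: (4-3+1)! × 3! = 2 × 6 = 12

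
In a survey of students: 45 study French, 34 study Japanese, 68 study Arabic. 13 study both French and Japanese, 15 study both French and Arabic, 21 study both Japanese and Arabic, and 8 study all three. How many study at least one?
|A∪B∪C| = 45+34+68-13-15-21+8 = 106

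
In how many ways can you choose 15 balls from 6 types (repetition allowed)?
C(15+6-1, 6-1) = C(20, 5) = 15504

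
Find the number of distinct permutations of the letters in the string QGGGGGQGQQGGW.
13! / (8! × 4! × 1!) = 6435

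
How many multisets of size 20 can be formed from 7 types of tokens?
C(20+7-1, 7-1) = C(26, 6) = 230230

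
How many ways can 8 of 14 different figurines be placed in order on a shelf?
P(14,8) = 14!/(14-8)! = 121080960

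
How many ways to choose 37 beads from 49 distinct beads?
C(49,37) = 49!/(37!×12!) = 92263734836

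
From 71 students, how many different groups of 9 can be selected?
C(71,9) = 71!/(9!×62!) = 74473879480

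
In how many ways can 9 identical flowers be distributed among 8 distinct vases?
C(9+8-1, 8-1) = C(16, 7) = 11440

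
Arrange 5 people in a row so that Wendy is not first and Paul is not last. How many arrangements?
By inclusion-exclusion: 5! - 2×(5-1)! + (5-2)! = 120 - 48 + 6 = 78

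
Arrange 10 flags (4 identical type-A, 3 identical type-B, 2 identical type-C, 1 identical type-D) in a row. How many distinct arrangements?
10! / (4! × 3! × 2! × 1!) = 12600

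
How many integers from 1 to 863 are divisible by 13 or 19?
⌊863/13⌋ + ⌊863/19⌋ - ⌊863/247⌋ = 66 + 45 - 3 = 108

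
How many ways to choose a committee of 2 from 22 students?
C(22,2) = 22!/(2!×20!) = 231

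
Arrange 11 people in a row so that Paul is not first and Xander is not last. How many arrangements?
By inclusion-exclusion: 11! - 2×(11-1)! + (11-2)! = 39916800 - 7257600 + 362880 = 33022080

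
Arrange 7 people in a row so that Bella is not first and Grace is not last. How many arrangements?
By inclusion-exclusion: 7! - 2×(7-1)! + (7-2)! = 5040 - 1440 + 120 = 3720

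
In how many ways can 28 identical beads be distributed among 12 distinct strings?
C(28+12-1, 12-1) = C(39, 11) = 1676056044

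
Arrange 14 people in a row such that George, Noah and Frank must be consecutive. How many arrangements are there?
Treat the 3 as one block: (14-3+1)! × 3! = 479001600 × 6 = 2874009600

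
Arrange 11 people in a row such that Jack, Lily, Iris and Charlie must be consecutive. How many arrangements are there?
Treat the 4 as one block: (11-4+1)! × 4! = 40320 × 24 = 967680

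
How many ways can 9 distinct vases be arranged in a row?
9! = 362880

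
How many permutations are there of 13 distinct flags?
13! = 6227020800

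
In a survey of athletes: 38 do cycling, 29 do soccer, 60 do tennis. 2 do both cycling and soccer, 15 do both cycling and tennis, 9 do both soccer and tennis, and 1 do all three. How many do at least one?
|A∪B∪C| = 38+29+60-2-15-9+1 = 102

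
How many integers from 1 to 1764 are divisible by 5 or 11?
⌊1764/5⌋ + ⌊1764/11⌋ - ⌊1764/55⌋ = 352 + 160 - 32 = 480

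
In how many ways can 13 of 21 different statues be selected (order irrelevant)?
C(21,13) = 21!/(13!×8!) = 203490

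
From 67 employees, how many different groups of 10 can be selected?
C(67,10) = 67!/(10!×57!) = 247994680648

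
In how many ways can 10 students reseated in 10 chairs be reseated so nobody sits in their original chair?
!10 = Σ_{j=0}^{10} (-1)^j·10!/j! = 3628800 - 3628800 + 1814400 - 604800 + 151200 - 30240 + 5040 - 720 + 90 - 10 + 1 = 1334961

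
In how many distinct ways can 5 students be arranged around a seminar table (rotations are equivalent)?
Circular: fix one position, arrange the rest. (5-1)! = 24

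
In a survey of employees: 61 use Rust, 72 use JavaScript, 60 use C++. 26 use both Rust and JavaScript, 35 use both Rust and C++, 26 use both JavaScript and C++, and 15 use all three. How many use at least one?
|A∪B∪C| = 61+72+60-26-35-26+15 = 121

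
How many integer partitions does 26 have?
Pentagonal recurrence p(n) = p(n-1) + p(n-2) - p(n-5) - p(n-7) + p(n-12) + p(n-15) - ... gives p(0..25) = 1, 1, 2, 3, 5, 7, 11, 15, 22, 30, 42, 56, 77, 101, 135, 176, 231, 297, 385, 490, 627, 792, 1002, 1255, 1575, 1958. p(26) = p(25) + p(24) - p(21) - p(19) + p(14) + p(11) - p(4) - p(0) = 1958 + 1575 - 792 - 490 + 135 + 56 - 5 - 1 = 2436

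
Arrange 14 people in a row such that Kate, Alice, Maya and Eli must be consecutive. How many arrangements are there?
Treat the 4 as one block: (14-4+1)! × 4! = 39916800 × 24 = 958003200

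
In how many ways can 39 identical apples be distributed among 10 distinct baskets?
C(39+10-1, 10-1) = C(48, 9) = 1677106640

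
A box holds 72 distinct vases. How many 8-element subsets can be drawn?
C(72,8) = 72!/(8!×64!) = 11969016345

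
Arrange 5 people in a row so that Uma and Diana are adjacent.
Treat as block: (5-1)! × 2! = 24 × 2 = 48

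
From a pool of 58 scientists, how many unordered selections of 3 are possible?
C(58,3) = 58!/(3!×55!) = 30856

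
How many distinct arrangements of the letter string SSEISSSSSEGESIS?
15! / (3! × 1! × 9! × 2!) = 300300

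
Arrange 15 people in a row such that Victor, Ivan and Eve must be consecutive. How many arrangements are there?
Treat the 3 as one block: (15-3+1)! × 3! = 6227020800 × 6 = 37362124800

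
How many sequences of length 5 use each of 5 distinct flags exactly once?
5! = 120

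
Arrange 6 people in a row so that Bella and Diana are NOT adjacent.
Total - adjacent = 6! - (6-1)!×2 = 720 - 240 = 480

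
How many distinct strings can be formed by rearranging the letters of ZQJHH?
5! / (1! × 1! × 1! × 2!) = 60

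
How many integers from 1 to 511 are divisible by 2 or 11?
⌊511/2⌋ + ⌊511/11⌋ - ⌊511/22⌋ = 255 + 46 - 23 = 278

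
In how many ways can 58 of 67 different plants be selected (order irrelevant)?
C(67,58) = 67!/(58!×9!) = 42757703560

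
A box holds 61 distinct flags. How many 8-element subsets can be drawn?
C(61,8) = 61!/(8!×53!) = 2944827765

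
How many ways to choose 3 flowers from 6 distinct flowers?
C(6,3) = 6!/(3!×3!) = 20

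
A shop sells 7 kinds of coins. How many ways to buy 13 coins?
C(13+7-1, 7-1) = C(19, 6) = 27132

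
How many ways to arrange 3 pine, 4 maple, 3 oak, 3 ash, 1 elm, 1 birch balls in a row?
15! / (3! × 4! × 3! × 3! × 1! × 1!) = 252252000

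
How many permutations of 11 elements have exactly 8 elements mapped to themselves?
Choose the 8 fixed points C(11,8) = 165, derange the rest: !3 = Σ_{j=0}^{3} (-1)^j·3!/j! = 6 - 6 + 3 - 1 = 2. Product = 165 × 2 = 330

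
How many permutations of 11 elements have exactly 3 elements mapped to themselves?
Choose the 3 fixed points C(11,3) = 165, derange the rest: !8 = Σ_{j=0}^{8} (-1)^j·8!/j! = 40320 - 40320 + 20160 - 6720 + 1680 - 336 + 56 - 8 + 1 = 14833. Product = 165 × 14833 = 2447445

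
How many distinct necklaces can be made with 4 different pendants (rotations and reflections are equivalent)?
(4-1)!/2 = 6/2 = 3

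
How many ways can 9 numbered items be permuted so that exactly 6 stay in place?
Choose the 6 fixed points C(9,6) = 84, derange the rest: !3 = Σ_{j=0}^{3} (-1)^j·3!/j! = 6 - 6 + 3 - 1 = 2. Product = 84 × 2 = 168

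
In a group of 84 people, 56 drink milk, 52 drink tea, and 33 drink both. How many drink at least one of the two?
|A∪B| = |A| + |B| - |A∩B| = 56 + 52 - 33 = 75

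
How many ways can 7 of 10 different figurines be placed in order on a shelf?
P(10,7) = 10!/(10-7)! = 604800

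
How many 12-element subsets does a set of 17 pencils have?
C(17,12) = 17!/(12!×5!) = 6188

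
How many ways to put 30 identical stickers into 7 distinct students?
C(30+7-1, 7-1) = C(36, 6) = 1947792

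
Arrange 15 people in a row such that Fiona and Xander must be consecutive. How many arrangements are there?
Treat the 2 as one block: (15-2+1)! × 2! = 87178291200 × 2 = 174356582400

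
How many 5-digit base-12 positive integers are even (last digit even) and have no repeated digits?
Last∈{0,2,4,6,8,10}. Last=0: 7920. Last nonzero: 5×10×P(10,3) = 36000. Total = 43920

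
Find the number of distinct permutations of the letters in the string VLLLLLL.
7! / (1! × 6!) = 7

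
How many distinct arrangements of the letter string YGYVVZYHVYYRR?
13! / (5! × 2! × 1! × 1! × 3! × 1!) = 4324320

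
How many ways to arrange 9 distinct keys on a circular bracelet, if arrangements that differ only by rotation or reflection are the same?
(9-1)!/2 = 40320/2 = 20160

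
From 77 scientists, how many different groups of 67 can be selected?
C(77,67) = 77!/(67!×10!) = 1096993404430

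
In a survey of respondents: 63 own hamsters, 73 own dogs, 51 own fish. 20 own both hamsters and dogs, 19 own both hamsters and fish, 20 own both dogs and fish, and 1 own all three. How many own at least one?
|A∪B∪C| = 63+73+51-20-19-20+1 = 129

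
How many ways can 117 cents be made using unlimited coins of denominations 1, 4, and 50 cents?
Coefficient of x^117 in 1/(1-x^1) · 1/(1-x^4) · 1/(1-x^50). Case on j = number of 50-cent coins (j = 0..2); remainder r = 117 - 50j is made from {1,4} in ⌊r/4⌋+1 ways. r = 117, 67, 17 → 30 + 17 + 5 = 52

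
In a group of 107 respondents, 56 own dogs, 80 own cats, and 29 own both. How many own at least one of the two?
|A∪B| = |A| + |B| - |A∩B| = 56 + 80 - 29 = 107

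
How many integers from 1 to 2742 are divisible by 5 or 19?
⌊2742/5⌋ + ⌊2742/19⌋ - ⌊2742/95⌋ = 548 + 144 - 28 = 664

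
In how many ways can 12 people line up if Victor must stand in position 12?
Fix one position: (12-1)! = 39916800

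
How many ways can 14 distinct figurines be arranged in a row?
14! = 87178291200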